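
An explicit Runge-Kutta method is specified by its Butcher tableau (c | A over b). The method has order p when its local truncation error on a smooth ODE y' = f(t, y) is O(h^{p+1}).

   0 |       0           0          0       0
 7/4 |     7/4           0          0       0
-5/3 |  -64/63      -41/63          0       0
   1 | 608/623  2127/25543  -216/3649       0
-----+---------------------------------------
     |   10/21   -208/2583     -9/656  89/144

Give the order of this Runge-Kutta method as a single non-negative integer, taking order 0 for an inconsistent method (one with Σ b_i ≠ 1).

4

b = (10/21, -208/2583, -9/656, 89/144)
c = (0, 7/4, -5/3, 1)
Ac = (0, 0, -41/36, 87/356)
Σ b_i: 10/21·1 + (-208/2583)·1 + (-9/656)·1 + 89/144·1 = 1 ✓
b·c: (-208/2583)·7/4 + (-9/656)·(-5/3) + 89/144·1 = 1/2 ✓
b·c²: (-208/2583)·49/16 + (-9/656)·25/9 + 89/144·1 = 1/3 ✓
b·Ac: (-9/656)·(-41/36) + 89/144·87/356 = 1/6 ✓
b·c³: (-208/2583)·343/64 + (-9/656)·(-125/27) + 89/144·1 = 1/4 ✓
b·(c∘Ac): (-9/656)·205/108 + 89/144·87/356 = 1/8 ✓
b·Ac²: (-9/656)·(-287/144) + 89/144·129/1424 = 1/12 ✓
b·A²c: 89/144·6/89 = 1/24 ✓; 4 stages ⇒ order 4.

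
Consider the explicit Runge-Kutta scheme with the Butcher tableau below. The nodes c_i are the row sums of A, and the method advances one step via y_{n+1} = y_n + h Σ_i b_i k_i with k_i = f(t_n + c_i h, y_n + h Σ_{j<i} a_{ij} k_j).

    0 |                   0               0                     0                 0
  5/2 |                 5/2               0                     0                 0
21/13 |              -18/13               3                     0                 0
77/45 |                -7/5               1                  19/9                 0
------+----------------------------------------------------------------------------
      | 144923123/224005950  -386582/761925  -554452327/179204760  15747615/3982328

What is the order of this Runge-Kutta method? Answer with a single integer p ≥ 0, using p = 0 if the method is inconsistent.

3

b = (144923123/224005950, -386582/761925, -554452327/179204760, 15747615/3982328)
c = (0, 5/2, 21/13, 77/45)
Ac = (0, 0, 15/2, 461/78)
Σ b_i: 144923123/224005950·1 + (-386582/761925)·1 + (-554452327/179204760)·1 + 15747615/3982328·1 = 1 ✓
b·c: (-386582/761925)·5/2 + (-554452327/179204760)·21/13 + 15747615/3982328·77/45 = 1/2 ✓
b·c²: (-386582/761925)·25/4 + (-554452327/179204760)·441/169 + 15747615/3982328·5929/2025 = 1/3 ✓
b·Ac: (-554452327/179204760)·15/2 + 15747615/3982328·461/78 = 1/6 ✓
b·c³: (-386582/761925)·125/8 + (-554452327/179204760)·9261/2197 + 15747615/3982328·456533/91125 = -45896557/39620100 ≠ 1/4 ⇒ order 3.
b·(c∘Ac): (-554452327/179204760)·315/26 + 15747615/3982328·35497/3510 = 178244/71113 ≠ 1/8
b·Ac²: (-554452327/179204760)·75/4 + 15747615/3982328·7949/676 = -510872755/44374512 ≠ 1/12
b·A²c: 15747615/3982328·95/6 = 498674475/7964656 ≠ 1/24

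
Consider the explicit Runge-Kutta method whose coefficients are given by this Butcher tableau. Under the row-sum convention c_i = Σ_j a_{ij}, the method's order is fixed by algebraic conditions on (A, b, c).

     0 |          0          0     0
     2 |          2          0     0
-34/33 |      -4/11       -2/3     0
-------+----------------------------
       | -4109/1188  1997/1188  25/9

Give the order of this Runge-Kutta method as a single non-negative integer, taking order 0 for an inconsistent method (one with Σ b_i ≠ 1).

2

b = (-4109/1188, 1997/1188, 25/9)
c = (0, 2, -34/33)
Ac = (0, 0, -4/3)
Σ b_i: (-4109/1188)·1 + 1997/1188·1 + 25/9·1 = 1 ✓
b·c: 1997/1188·2 + 25/9·(-34/33) = 1/2 ✓
b·c²: 1997/1188·4 + 25/9·1156/1089 = 94801/9801 ≠ 1/3 ⇒ order 2.
b·Ac: 25/9·(-4/3) = -100/27 ≠ 1/6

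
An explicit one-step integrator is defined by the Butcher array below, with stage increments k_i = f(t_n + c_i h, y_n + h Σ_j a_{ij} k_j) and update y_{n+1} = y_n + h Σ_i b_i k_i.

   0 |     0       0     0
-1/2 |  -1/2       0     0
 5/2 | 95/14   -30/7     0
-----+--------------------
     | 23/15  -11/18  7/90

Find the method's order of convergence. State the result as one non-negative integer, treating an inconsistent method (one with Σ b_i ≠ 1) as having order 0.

b = (23/15, -11/18, 7/90)
c = (0, -1/2, 5/2)
Ac = (0, 0, 15/7)
Σ b_i: 23/15·1 + (-11/18)·1 + 7/90·1 = 1 ✓
b·c: (-11/18)·(-1/2) + 7/90·5/2 = 1/2 ✓
b·c²: (-11/18)·1/4 + 7/90·25/4 = 1/3 ✓
b·Ac: 7/90·15/7 = 1/6 ✓; 3 stages ⇒ order 3.

3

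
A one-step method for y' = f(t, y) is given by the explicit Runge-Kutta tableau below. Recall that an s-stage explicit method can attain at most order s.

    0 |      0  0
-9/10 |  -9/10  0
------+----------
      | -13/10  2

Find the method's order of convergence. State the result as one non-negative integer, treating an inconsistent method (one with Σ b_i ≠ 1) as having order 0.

0

b = (-13/10, 2)
c = (0, -9/10)
Σ b_i: (-13/10)·1 + 2·1 = 7/10 ≠ 1 ⇒ order 0.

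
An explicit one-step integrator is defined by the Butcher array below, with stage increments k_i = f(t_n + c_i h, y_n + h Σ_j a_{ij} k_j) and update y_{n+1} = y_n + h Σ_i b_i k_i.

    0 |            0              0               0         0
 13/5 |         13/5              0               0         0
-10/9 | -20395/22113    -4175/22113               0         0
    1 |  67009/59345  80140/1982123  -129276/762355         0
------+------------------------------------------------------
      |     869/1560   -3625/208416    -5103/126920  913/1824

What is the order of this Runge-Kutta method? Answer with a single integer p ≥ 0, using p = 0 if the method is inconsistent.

4

b = (869/1560, -3625/208416, -5103/126920, 913/1824)
c = (0, 13/5, -10/9, 1)
Ac = (0, 0, -835/1701, 268/913)
Σ b_i: 869/1560·1 + (-3625/208416)·1 + (-5103/126920)·1 + 913/1824·1 = 1 ✓
b·c: (-3625/208416)·13/5 + (-5103/126920)·(-10/9) + 913/1824·1 = 1/2 ✓
b·c²: (-3625/208416)·169/25 + (-5103/126920)·100/81 + 913/1824·1 = 1/3 ✓
b·Ac: (-5103/126920)·(-835/1701) + 913/1824·268/913 = 1/6 ✓
b·c³: (-3625/208416)·2197/125 + (-5103/126920)·(-1000/729) + 913/1824·1 = 1/4 ✓
b·(c∘Ac): (-5103/126920)·8350/15309 + 913/1824·268/913 = 1/8 ✓
b·Ac²: (-5103/126920)·(-2171/1701) + 913/1824·292/4565 = 1/12 ✓
b·A²c: 913/1824·76/913 = 1/24 ✓; 4 stages ⇒ order 4.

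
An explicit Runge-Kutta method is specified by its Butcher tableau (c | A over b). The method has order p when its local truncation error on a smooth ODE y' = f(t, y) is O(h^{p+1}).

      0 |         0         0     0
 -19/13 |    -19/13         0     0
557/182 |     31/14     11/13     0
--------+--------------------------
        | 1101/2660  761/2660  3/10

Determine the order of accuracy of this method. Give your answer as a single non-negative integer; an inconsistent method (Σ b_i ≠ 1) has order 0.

b = (1101/2660, 761/2660, 3/10)
c = (0, -19/13, 557/182)
Ac = (0, 0, -209/169)
Σ b_i: 1101/2660·1 + 761/2660·1 + 3/10·1 = 1 ✓
b·c: 761/2660·(-19/13) + 3/10·557/182 = 1/2 ✓
b·c²: 761/2660·361/169 + 3/10·310249/33124 = 1133173/331240 ≠ 1/3 ⇒ order 2.
b·Ac: 3/10·(-209/169) = -627/1690 ≠ 1/6

2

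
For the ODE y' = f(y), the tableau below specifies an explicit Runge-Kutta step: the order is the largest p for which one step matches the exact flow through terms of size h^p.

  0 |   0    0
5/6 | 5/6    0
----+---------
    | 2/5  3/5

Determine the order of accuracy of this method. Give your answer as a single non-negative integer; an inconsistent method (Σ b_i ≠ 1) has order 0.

2

b = (2/5, 3/5)
c = (0, 5/6)
Σ b_i: 2/5·1 + 3/5·1 = 1 ✓
b·c: 3/5·5/6 = 1/2 ✓; 2 stages ⇒ order 2.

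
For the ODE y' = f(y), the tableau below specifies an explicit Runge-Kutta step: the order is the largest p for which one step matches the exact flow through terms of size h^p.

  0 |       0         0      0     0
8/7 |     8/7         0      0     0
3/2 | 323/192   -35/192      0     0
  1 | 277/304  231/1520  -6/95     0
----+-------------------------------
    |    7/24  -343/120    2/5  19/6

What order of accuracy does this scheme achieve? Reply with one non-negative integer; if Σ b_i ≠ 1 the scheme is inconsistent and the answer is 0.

b = (7/24, -343/120, 2/5, 19/6)
c = (0, 8/7, 3/2, 1)
Ac = (0, 0, -5/24, 3/38)
Σ b_i: 7/24·1 + (-343/120)·1 + 2/5·1 + 19/6·1 = 1 ✓
b·c: (-343/120)·8/7 + 2/5·3/2 + 19/6·1 = 1/2 ✓
b·c²: (-343/120)·64/49 + 2/5·9/4 + 19/6·1 = 1/3 ✓
b·Ac: 2/5·(-5/24) + 19/6·3/38 = 1/6 ✓
b·c³: (-343/120)·512/343 + 2/5·27/8 + 19/6·1 = 1/4 ✓
b·(c∘Ac): 2/5·(-5/16) + 19/6·3/38 = 1/8 ✓
b·Ac²: 2/5·(-5/21) + 19/6·15/266 = 1/12 ✓
b·A²c: 19/6·1/76 = 1/24 ✓; 4 stages ⇒ order 4.

4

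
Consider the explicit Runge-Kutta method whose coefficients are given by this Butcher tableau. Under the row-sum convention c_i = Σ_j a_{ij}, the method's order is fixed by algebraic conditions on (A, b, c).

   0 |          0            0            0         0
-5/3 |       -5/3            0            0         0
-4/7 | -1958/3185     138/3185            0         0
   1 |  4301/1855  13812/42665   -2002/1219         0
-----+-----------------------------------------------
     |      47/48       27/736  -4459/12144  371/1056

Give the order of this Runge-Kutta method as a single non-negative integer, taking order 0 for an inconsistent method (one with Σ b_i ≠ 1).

4

b = (47/48, 27/736, -4459/12144, 371/1056)
c = (0, -5/3, -4/7, 1)
Ac = (0, 0, -46/637, 148/371)
Σ b_i: 47/48·1 + 27/736·1 + (-4459/12144)·1 + 371/1056·1 = 1 ✓
b·c: 27/736·(-5/3) + (-4459/12144)·(-4/7) + 371/1056·1 = 1/2 ✓
b·c²: 27/736·25/9 + (-4459/12144)·16/49 + 371/1056·1 = 1/3 ✓
b·Ac: (-4459/12144)·(-46/637) + 371/1056·148/371 = 1/6 ✓
b·c³: 27/736·(-125/27) + (-4459/12144)·(-64/343) + 371/1056·1 = 1/4 ✓
b·(c∘Ac): (-4459/12144)·184/4459 + 371/1056·148/371 = 1/8 ✓
b·Ac²: (-4459/12144)·230/1911 + 371/1056·404/1113 = 1/12 ✓
b·A²c: 371/1056·44/371 = 1/24 ✓; 4 stages ⇒ order 4.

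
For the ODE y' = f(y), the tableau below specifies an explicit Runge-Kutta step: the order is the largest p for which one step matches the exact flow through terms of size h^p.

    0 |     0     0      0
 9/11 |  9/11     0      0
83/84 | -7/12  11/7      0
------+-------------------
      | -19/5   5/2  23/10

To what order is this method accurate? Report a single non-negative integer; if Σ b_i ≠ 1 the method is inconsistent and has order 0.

1

b = (-19/5, 5/2, 23/10)
c = (0, 9/11, 83/84)
Ac = (0, 0, 9/7)
Σ b_i: (-19/5)·1 + 5/2·1 + 23/10·1 = 1 ✓
b·c: 5/2·9/11 + 23/10·83/84 = 39899/9240 ≠ 1/2 ⇒ order 1.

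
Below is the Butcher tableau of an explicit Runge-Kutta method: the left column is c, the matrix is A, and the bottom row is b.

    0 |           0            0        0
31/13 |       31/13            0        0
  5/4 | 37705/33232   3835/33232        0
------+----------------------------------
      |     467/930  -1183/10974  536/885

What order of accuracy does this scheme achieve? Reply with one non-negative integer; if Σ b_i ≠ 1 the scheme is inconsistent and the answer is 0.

3

b = (467/930, -1183/10974, 536/885)
c = (0, 31/13, 5/4)
Ac = (0, 0, 295/1072)
Σ b_i: 467/930·1 + (-1183/10974)·1 + 536/885·1 = 1 ✓
b·c: (-1183/10974)·31/13 + 536/885·5/4 = 1/2 ✓
b·c²: (-1183/10974)·961/169 + 536/885·25/16 = 1/3 ✓
b·Ac: 536/885·295/1072 = 1/6 ✓; 3 stages ⇒ order 3.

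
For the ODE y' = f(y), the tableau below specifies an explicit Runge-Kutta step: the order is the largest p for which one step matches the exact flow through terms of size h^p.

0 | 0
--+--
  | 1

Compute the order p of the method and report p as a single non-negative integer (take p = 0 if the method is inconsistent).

b = (1)
c = (0)
Σ b_i: 1·1 = 1 ✓; 1 stage ⇒ order 1.

1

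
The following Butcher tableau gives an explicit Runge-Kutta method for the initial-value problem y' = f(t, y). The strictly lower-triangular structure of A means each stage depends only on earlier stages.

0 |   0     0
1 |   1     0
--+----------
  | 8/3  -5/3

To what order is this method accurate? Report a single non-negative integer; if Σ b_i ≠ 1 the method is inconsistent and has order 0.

1

b = (8/3, -5/3)
c = (0, 1)
Σ b_i: 8/3·1 + (-5/3)·1 = 1 ✓
b·c: (-5/3)·1 = -5/3 ≠ 1/2 ⇒ order 1.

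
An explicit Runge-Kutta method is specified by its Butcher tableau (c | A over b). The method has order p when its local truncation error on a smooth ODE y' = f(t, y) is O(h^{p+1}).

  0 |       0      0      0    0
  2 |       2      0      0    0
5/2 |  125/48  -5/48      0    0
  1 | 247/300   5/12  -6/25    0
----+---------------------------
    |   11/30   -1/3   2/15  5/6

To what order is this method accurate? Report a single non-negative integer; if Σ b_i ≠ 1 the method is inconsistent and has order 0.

4

b = (11/30, -1/3, 2/15, 5/6)
c = (0, 2, 5/2, 1)
Ac = (0, 0, -5/24, 7/30)
Σ b_i: 11/30·1 + (-1/3)·1 + 2/15·1 + 5/6·1 = 1 ✓
b·c: (-1/3)·2 + 2/15·5/2 + 5/6·1 = 1/2 ✓
b·c²: (-1/3)·4 + 2/15·25/4 + 5/6·1 = 1/3 ✓
b·Ac: 2/15·(-5/24) + 5/6·7/30 = 1/6 ✓
b·c³: (-1/3)·8 + 2/15·125/8 + 5/6·1 = 1/4 ✓
b·(c∘Ac): 2/15·(-25/48) + 5/6·7/30 = 1/8 ✓
b·Ac²: 2/15·(-5/12) + 5/6·1/6 = 1/12 ✓
b·A²c: 5/6·1/20 = 1/24 ✓; 4 stages ⇒ order 4.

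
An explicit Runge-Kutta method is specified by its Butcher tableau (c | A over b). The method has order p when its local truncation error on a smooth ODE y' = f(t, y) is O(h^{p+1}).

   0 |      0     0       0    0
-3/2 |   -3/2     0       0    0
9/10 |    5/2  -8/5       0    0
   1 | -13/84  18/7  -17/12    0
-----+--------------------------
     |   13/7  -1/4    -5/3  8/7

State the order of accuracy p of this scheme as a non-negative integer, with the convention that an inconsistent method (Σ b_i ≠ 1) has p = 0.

0

b = (13/7, -1/4, -5/3, 8/7)
c = (0, -3/2, 9/10, 1)
Ac = (0, 0, 12/5, -1437/280)
Σ b_i: 13/7·1 + (-1/4)·1 + (-5/3)·1 + 8/7·1 = 13/12 ≠ 1 ⇒ order 0.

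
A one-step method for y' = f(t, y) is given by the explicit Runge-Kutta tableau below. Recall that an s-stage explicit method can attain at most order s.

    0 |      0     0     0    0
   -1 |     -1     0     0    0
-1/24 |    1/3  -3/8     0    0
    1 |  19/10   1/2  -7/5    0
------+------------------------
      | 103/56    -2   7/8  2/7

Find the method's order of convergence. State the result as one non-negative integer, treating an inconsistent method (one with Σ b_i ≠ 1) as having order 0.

1

b = (103/56, -2, 7/8, 2/7)
c = (0, -1, -1/24, 1)
Ac = (0, 0, 3/8, -53/120)
Σ b_i: 103/56·1 + (-2)·1 + 7/8·1 + 2/7·1 = 1 ✓
b·c: (-2)·(-1) + 7/8·(-1/24) + 2/7·1 = 3023/1344 ≠ 1/2 ⇒ order 1.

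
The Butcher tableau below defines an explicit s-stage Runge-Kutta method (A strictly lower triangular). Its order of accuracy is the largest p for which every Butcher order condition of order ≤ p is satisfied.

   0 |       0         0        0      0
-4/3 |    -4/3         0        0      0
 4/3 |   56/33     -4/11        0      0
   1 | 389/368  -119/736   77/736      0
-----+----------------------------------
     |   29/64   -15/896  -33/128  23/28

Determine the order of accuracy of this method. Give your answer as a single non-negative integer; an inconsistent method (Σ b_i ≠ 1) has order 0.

b = (29/64, -15/896, -33/128, 23/28)
c = (0, -4/3, 4/3, 1)
Ac = (0, 0, 16/33, 49/138)
Σ b_i: 29/64·1 + (-15/896)·1 + (-33/128)·1 + 23/28·1 = 1 ✓
b·c: (-15/896)·(-4/3) + (-33/128)·4/3 + 23/28·1 = 1/2 ✓
b·c²: (-15/896)·16/9 + (-33/128)·16/9 + 23/28·1 = 1/3 ✓
b·Ac: (-33/128)·16/33 + 23/28·49/138 = 1/6 ✓
b·c³: (-15/896)·(-64/27) + (-33/128)·64/27 + 23/28·1 = 1/4 ✓
b·(c∘Ac): (-33/128)·64/99 + 23/28·49/138 = 1/8 ✓
b·Ac²: (-33/128)·(-64/99) + 23/28·(-7/69) = 1/12 ✓
b·A²c: 23/28·7/138 = 1/24 ✓; 4 stages ⇒ order 4.

4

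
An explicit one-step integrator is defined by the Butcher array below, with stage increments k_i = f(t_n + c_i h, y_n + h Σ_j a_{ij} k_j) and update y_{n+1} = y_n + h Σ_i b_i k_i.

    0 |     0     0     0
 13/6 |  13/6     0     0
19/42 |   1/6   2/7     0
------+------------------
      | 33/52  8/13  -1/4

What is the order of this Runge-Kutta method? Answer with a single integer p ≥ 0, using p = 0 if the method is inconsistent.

1

b = (33/52, 8/13, -1/4)
c = (0, 13/6, 19/42)
Ac = (0, 0, 13/21)
Σ b_i: 33/52·1 + 8/13·1 + (-1/4)·1 = 1 ✓
b·c: 8/13·13/6 + (-1/4)·19/42 = 205/168 ≠ 1/2 ⇒ order 1.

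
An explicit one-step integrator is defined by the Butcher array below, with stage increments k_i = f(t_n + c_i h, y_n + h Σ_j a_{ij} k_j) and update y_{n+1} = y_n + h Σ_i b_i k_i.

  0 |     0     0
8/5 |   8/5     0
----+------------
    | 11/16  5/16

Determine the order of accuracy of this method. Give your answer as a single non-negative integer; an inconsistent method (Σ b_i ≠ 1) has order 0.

b = (11/16, 5/16)
c = (0, 8/5)
Σ b_i: 11/16·1 + 5/16·1 = 1 ✓
b·c: 5/16·8/5 = 1/2 ✓; 2 stages ⇒ order 2.

2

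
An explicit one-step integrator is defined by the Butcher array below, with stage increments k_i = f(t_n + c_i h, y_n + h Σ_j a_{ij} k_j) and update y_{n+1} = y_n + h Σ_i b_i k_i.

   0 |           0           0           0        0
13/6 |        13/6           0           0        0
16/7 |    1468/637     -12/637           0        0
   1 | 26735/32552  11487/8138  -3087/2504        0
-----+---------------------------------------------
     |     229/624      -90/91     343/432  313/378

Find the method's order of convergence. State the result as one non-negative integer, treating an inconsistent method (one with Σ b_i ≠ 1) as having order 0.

b = (229/624, -90/91, 343/432, 313/378)
c = (0, 13/6, 16/7, 1)
Ac = (0, 0, -2/49, 301/1252)
Σ b_i: 229/624·1 + (-90/91)·1 + 343/432·1 + 313/378·1 = 1 ✓
b·c: (-90/91)·13/6 + 343/432·16/7 + 313/378·1 = 1/2 ✓
b·c²: (-90/91)·169/36 + 343/432·256/49 + 313/378·1 = 1/3 ✓
b·Ac: 343/432·(-2/49) + 313/378·301/1252 = 1/6 ✓
b·c³: (-90/91)·2197/216 + 343/432·4096/343 + 313/378·1 = 1/4 ✓
b·(c∘Ac): 343/432·(-32/343) + 313/378·301/1252 = 1/8 ✓
b·Ac²: 343/432·(-13/147) + 313/378·1393/7512 = 1/12 ✓
b·A²c: 313/378·63/1252 = 1/24 ✓; 4 stages ⇒ order 4.

4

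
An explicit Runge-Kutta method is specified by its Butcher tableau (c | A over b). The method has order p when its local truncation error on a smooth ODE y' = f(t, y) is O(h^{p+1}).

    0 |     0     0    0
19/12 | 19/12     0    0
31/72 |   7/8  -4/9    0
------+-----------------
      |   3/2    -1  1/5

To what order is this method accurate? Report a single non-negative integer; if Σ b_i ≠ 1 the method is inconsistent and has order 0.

b = (3/2, -1, 1/5)
c = (0, 19/12, 31/72)
Ac = (0, 0, -19/27)
Σ b_i: 3/2·1 + (-1)·1 + 1/5·1 = 7/10 ≠ 1 ⇒ order 0.

0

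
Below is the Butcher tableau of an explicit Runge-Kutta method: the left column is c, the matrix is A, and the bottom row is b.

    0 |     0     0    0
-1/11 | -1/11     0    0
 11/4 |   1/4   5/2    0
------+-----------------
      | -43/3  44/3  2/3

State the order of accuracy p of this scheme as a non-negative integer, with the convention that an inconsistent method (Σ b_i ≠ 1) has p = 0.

2

b = (-43/3, 44/3, 2/3)
c = (0, -1/11, 11/4)
Ac = (0, 0, -5/22)
Σ b_i: (-43/3)·1 + 44/3·1 + 2/3·1 = 1 ✓
b·c: 44/3·(-1/11) + 2/3·11/4 = 1/2 ✓
b·c²: 44/3·1/121 + 2/3·121/16 = 1363/264 ≠ 1/3 ⇒ order 2.
b·Ac: 2/3·(-5/22) = -5/33 ≠ 1/6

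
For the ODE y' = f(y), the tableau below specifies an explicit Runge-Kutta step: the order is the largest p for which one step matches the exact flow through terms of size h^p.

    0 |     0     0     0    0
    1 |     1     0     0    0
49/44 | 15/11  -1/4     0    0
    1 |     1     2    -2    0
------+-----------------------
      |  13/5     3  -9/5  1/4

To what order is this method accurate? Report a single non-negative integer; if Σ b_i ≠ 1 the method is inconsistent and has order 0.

0

b = (13/5, 3, -9/5, 1/4)
c = (0, 1, 49/44, 1)
Ac = (0, 0, -1/4, -5/22)
Σ b_i: 13/5·1 + 3·1 + (-9/5)·1 + 1/4·1 = 81/20 ≠ 1 ⇒ order 0.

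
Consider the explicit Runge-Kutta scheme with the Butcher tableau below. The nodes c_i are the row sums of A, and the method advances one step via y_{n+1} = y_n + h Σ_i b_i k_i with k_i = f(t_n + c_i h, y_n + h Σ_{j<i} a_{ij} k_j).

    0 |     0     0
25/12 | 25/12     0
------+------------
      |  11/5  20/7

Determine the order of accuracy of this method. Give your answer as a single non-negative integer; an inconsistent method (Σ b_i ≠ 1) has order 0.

0

b = (11/5, 20/7)
c = (0, 25/12)
Σ b_i: 11/5·1 + 20/7·1 = 177/35 ≠ 1 ⇒ order 0.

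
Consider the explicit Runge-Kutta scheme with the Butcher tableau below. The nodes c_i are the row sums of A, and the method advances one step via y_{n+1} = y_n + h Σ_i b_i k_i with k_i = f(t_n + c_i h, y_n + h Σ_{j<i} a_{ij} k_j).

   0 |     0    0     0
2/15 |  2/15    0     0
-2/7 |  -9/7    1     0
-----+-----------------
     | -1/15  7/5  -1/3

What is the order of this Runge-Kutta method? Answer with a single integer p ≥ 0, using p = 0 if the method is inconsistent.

1

b = (-1/15, 7/5, -1/3)
c = (0, 2/15, -2/7)
Ac = (0, 0, 2/15)
Σ b_i: (-1/15)·1 + 7/5·1 + (-1/3)·1 = 1 ✓
b·c: 7/5·2/15 + (-1/3)·(-2/7) = 148/525 ≠ 1/2 ⇒ order 1.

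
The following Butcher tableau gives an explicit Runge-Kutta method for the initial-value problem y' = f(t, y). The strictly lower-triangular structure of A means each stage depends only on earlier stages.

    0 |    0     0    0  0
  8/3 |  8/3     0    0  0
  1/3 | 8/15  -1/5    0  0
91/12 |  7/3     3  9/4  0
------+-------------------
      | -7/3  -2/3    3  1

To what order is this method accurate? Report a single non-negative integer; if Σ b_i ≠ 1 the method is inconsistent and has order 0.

1

b = (-7/3, -2/3, 3, 1)
c = (0, 8/3, 1/3, 91/12)
Ac = (0, 0, -8/15, 35/4)
Σ b_i: (-7/3)·1 + (-2/3)·1 + 3·1 + 1·1 = 1 ✓
b·c: (-2/3)·8/3 + 3·1/3 + 1·91/12 = 245/36 ≠ 1/2 ⇒ order 1.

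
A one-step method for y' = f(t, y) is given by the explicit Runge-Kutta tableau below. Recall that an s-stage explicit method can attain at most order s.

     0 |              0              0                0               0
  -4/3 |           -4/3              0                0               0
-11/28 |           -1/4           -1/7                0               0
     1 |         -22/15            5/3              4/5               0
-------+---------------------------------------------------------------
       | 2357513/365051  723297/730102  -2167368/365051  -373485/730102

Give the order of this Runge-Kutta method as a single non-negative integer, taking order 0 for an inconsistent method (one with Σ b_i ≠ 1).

3

b = (2357513/365051, 723297/730102, -2167368/365051, -373485/730102)
c = (0, -4/3, -11/28, 1)
Ac = (0, 0, 4/21, -799/315)
Σ b_i: 2357513/365051·1 + 723297/730102·1 + (-2167368/365051)·1 + (-373485/730102)·1 = 1 ✓
b·c: 723297/730102·(-4/3) + (-2167368/365051)·(-11/28) + (-373485/730102)·1 = 1/2 ✓
b·c²: 723297/730102·16/9 + (-2167368/365051)·121/784 + (-373485/730102)·1 = 1/3 ✓
b·Ac: (-2167368/365051)·4/21 + (-373485/730102)·(-799/315) = 1/6 ✓
b·c³: 723297/730102·(-64/27) + (-2167368/365051)·(-1331/21952) + (-373485/730102)·1 = -459935737/183985704 ≠ 1/4 ⇒ order 3.
b·(c∘Ac): (-2167368/365051)·(-11/147) + (-373485/730102)·(-799/315) = 3815147/2190306 ≠ 1/8
b·Ac²: (-2167368/365051)·(-16/63) + (-373485/730102)·81667/26460 = -13066415/183985704 ≠ 1/12
b·A²c: (-373485/730102)·16/105 = -28456/365051 ≠ 1/24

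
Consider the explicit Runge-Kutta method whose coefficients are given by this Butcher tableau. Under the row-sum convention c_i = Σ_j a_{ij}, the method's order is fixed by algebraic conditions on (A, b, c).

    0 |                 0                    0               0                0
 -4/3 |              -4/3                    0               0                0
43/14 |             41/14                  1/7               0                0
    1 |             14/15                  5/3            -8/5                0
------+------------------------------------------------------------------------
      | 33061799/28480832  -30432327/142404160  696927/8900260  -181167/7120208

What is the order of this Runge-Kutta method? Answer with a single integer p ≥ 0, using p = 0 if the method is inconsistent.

3

b = (33061799/28480832, -30432327/142404160, 696927/8900260, -181167/7120208)
c = (0, -4/3, 43/14, 1)
Ac = (0, 0, -4/21, -2248/315)
Σ b_i: 33061799/28480832·1 + (-30432327/142404160)·1 + 696927/8900260·1 + (-181167/7120208)·1 = 1 ✓
b·c: (-30432327/142404160)·(-4/3) + 696927/8900260·43/14 + (-181167/7120208)·1 = 1/2 ✓
b·c²: (-30432327/142404160)·16/9 + 696927/8900260·1849/196 + (-181167/7120208)·1 = 1/3 ✓
b·Ac: 696927/8900260·(-4/21) + (-181167/7120208)·(-2248/315) = 1/6 ✓
b·c³: (-30432327/142404160)·(-64/27) + 696927/8900260·79507/2744 + (-181167/7120208)·1 = 2467119551/897146208 ≠ 1/4 ⇒ order 3.
b·(c∘Ac): 696927/8900260·(-86/147) + (-181167/7120208)·(-2248/315) = 906299/6675195 ≠ 1/8
b·Ac²: 696927/8900260·16/63 + (-181167/7120208)·(-80246/6615) = 73688557/224286552 ≠ 1/12
b·A²c: (-181167/7120208)·32/105 = -17254/2225065 ≠ 1/24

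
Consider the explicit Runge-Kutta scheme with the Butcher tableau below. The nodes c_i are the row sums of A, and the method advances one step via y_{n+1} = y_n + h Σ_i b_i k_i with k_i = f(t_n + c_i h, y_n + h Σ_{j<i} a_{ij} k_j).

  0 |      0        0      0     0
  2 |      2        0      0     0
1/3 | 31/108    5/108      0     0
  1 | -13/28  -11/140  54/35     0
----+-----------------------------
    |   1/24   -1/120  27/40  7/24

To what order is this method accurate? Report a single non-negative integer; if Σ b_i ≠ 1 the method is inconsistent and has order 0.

4

b = (1/24, -1/120, 27/40, 7/24)
c = (0, 2, 1/3, 1)
Ac = (0, 0, 5/54, 5/14)
Σ b_i: 1/24·1 + (-1/120)·1 + 27/40·1 + 7/24·1 = 1 ✓
b·c: (-1/120)·2 + 27/40·1/3 + 7/24·1 = 1/2 ✓
b·c²: (-1/120)·4 + 27/40·1/9 + 7/24·1 = 1/3 ✓
b·Ac: 27/40·5/54 + 7/24·5/14 = 1/6 ✓
b·c³: (-1/120)·8 + 27/40·1/27 + 7/24·1 = 1/4 ✓
b·(c∘Ac): 27/40·5/162 + 7/24·5/14 = 1/8 ✓
b·Ac²: 27/40·5/27 + 7/24·(-1/7) = 1/12 ✓
b·A²c: 7/24·1/7 = 1/24 ✓; 4 stages ⇒ order 4.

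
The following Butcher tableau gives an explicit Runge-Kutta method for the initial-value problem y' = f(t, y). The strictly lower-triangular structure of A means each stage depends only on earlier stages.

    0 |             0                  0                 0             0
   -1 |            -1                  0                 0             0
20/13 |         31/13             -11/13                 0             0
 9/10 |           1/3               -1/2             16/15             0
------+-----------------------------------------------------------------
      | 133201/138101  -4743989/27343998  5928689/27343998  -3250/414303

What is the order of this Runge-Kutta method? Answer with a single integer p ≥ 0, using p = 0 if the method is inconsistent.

3

b = (133201/138101, -4743989/27343998, 5928689/27343998, -3250/414303)
c = (0, -1, 20/13, 9/10)
Ac = (0, 0, 11/13, 167/78)
Σ b_i: 133201/138101·1 + (-4743989/27343998)·1 + 5928689/27343998·1 + (-3250/414303)·1 = 1 ✓
b·c: (-4743989/27343998)·(-1) + 5928689/27343998·20/13 + (-3250/414303)·9/10 = 1/2 ✓
b·c²: (-4743989/27343998)·1 + 5928689/27343998·400/169 + (-3250/414303)·81/100 = 1/3 ✓
b·Ac: 5928689/27343998·11/13 + (-3250/414303)·167/78 = 1/6 ✓
b·c³: (-4743989/27343998)·(-1) + 5928689/27343998·8000/2197 + (-3250/414303)·729/1000 = 20623457/21543756 ≠ 1/4 ⇒ order 3.
b·(c∘Ac): 5928689/27343998·220/169 + (-3250/414303)·501/260 = 664045/2485818 ≠ 1/8
b·Ac²: 5928689/27343998·(-11/13) + (-3250/414303)·2053/1014 = -715771/3590626 ≠ 1/12
b·A²c: (-3250/414303)·176/195 = -8800/1242909 ≠ 1/24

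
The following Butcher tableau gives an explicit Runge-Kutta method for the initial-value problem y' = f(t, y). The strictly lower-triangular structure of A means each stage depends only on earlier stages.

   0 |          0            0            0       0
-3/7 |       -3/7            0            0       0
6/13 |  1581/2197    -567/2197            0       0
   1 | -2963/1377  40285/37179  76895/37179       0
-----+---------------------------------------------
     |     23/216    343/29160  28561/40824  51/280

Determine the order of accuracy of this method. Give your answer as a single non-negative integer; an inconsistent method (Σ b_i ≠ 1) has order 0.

b = (23/216, 343/29160, 28561/40824, 51/280)
c = (0, -3/7, 6/13, 1)
Ac = (0, 0, 243/2197, 25/51)
Σ b_i: 23/216·1 + 343/29160·1 + 28561/40824·1 + 51/280·1 = 1 ✓
b·c: 343/29160·(-3/7) + 28561/40824·6/13 + 51/280·1 = 1/2 ✓
b·c²: 343/29160·9/49 + 28561/40824·36/169 + 51/280·1 = 1/3 ✓
b·Ac: 28561/40824·243/2197 + 51/280·25/51 = 1/6 ✓
b·c³: 343/29160·(-27/343) + 28561/40824·216/2197 + 51/280·1 = 1/4 ✓
b·(c∘Ac): 28561/40824·1458/28561 + 51/280·25/51 = 1/8 ✓
b·Ac²: 28561/40824·(-729/15379) + 51/280·685/1071 = 1/12 ✓
b·A²c: 51/280·35/153 = 1/24 ✓; 4 stages ⇒ order 4.

4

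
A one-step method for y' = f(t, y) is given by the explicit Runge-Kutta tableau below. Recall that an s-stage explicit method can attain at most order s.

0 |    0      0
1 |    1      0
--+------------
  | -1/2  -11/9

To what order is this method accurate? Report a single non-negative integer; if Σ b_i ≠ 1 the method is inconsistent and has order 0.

b = (-1/2, -11/9)
c = (0, 1)
Σ b_i: (-1/2)·1 + (-11/9)·1 = -31/18 ≠ 1 ⇒ order 0.

0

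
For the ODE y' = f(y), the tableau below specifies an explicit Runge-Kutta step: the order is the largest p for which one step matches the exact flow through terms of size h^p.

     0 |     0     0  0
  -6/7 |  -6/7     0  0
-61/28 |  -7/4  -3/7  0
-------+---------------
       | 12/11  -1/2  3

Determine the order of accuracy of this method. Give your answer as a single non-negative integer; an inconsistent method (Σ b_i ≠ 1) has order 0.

b = (12/11, -1/2, 3)
c = (0, -6/7, -61/28)
Ac = (0, 0, 18/49)
Σ b_i: 12/11·1 + (-1/2)·1 + 3·1 = 79/22 ≠ 1 ⇒ order 0.

0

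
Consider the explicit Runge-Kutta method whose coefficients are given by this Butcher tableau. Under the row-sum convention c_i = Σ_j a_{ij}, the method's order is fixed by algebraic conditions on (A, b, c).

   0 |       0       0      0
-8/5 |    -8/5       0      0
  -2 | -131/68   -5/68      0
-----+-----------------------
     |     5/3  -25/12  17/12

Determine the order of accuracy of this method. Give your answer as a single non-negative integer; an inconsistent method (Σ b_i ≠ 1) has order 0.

b = (5/3, -25/12, 17/12)
c = (0, -8/5, -2)
Ac = (0, 0, 2/17)
Σ b_i: 5/3·1 + (-25/12)·1 + 17/12·1 = 1 ✓
b·c: (-25/12)·(-8/5) + 17/12·(-2) = 1/2 ✓
b·c²: (-25/12)·64/25 + 17/12·4 = 1/3 ✓
b·Ac: 17/12·2/17 = 1/6 ✓; 3 stages ⇒ order 3.

3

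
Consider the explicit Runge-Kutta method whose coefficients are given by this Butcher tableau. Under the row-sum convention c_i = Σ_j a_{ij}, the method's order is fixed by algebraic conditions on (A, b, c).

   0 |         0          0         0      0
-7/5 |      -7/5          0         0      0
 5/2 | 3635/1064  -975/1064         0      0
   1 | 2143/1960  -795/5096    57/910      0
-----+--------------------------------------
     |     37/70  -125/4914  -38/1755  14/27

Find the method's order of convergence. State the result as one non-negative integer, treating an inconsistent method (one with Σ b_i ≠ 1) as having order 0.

b = (37/70, -125/4914, -38/1755, 14/27)
c = (0, -7/5, 5/2, 1)
Ac = (0, 0, 195/152, 3/8)
Σ b_i: 37/70·1 + (-125/4914)·1 + (-38/1755)·1 + 14/27·1 = 1 ✓
b·c: (-125/4914)·(-7/5) + (-38/1755)·5/2 + 14/27·1 = 1/2 ✓
b·c²: (-125/4914)·49/25 + (-38/1755)·25/4 + 14/27·1 = 1/3 ✓
b·Ac: (-38/1755)·195/152 + 14/27·3/8 = 1/6 ✓
b·c³: (-125/4914)·(-343/125) + (-38/1755)·125/8 + 14/27·1 = 1/4 ✓
b·(c∘Ac): (-38/1755)·975/304 + 14/27·3/8 = 1/8 ✓
b·Ac²: (-38/1755)·(-273/152) + 14/27·3/35 = 1/12 ✓
b·A²c: 14/27·9/112 = 1/24 ✓; 4 stages ⇒ order 4.

4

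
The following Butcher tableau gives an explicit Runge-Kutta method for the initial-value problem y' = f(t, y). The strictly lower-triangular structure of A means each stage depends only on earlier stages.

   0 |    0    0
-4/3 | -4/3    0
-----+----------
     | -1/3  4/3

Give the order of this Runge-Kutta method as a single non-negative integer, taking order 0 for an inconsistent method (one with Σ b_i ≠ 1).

b = (-1/3, 4/3)
c = (0, -4/3)
Σ b_i: (-1/3)·1 + 4/3·1 = 1 ✓
b·c: 4/3·(-4/3) = -16/9 ≠ 1/2 ⇒ order 1.

1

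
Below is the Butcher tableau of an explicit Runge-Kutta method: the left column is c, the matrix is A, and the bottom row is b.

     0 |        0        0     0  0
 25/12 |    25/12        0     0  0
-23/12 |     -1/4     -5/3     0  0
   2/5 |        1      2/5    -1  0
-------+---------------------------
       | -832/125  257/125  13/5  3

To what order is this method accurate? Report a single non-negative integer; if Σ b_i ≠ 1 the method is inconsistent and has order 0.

2

b = (-832/125, 257/125, 13/5, 3)
c = (0, 25/12, -23/12, 2/5)
Ac = (0, 0, -125/36, 11/4)
Σ b_i: (-832/125)·1 + 257/125·1 + 13/5·1 + 3·1 = 1 ✓
b·c: 257/125·25/12 + 13/5·(-23/12) + 3·2/5 = 1/2 ✓
b·c²: 257/125·625/144 + 13/5·529/144 + 3·4/25 = 3791/200 ≠ 1/3 ⇒ order 2.
b·Ac: 13/5·(-125/36) + 3·11/4 = -7/9 ≠ 1/6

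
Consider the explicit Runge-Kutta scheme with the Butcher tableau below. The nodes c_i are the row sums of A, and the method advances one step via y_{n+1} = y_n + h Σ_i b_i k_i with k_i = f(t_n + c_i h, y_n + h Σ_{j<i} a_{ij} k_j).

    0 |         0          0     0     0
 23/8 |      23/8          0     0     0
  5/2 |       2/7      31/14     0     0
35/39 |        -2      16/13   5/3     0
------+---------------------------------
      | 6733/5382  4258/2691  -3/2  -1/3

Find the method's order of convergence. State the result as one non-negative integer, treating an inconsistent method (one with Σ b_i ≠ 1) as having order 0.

b = (6733/5382, 4258/2691, -3/2, -1/3)
c = (0, 23/8, 5/2, 35/39)
Ac = (0, 0, 713/112, 601/78)
Σ b_i: 6733/5382·1 + 4258/2691·1 + (-3/2)·1 + (-1/3)·1 = 1 ✓
b·c: 4258/2691·23/8 + (-3/2)·5/2 + (-1/3)·35/39 = 1/2 ✓
b·c²: 4258/2691·529/64 + (-3/2)·25/4 + (-1/3)·1225/1521 = 501613/146016 ≠ 1/3 ⇒ order 2.
b·Ac: (-3/2)·713/112 + (-1/3)·601/78 = -317575/26208 ≠ 1/6

2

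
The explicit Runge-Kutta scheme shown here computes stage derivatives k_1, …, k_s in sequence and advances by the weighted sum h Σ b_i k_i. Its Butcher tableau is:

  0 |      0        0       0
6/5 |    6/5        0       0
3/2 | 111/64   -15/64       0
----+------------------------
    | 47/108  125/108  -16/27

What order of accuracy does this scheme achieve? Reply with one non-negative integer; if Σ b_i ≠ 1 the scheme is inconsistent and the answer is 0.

b = (47/108, 125/108, -16/27)
c = (0, 6/5, 3/2)
Ac = (0, 0, -9/32)
Σ b_i: 47/108·1 + 125/108·1 + (-16/27)·1 = 1 ✓
b·c: 125/108·6/5 + (-16/27)·3/2 = 1/2 ✓
b·c²: 125/108·36/25 + (-16/27)·9/4 = 1/3 ✓
b·Ac: (-16/27)·(-9/32) = 1/6 ✓; 3 stages ⇒ order 3.

3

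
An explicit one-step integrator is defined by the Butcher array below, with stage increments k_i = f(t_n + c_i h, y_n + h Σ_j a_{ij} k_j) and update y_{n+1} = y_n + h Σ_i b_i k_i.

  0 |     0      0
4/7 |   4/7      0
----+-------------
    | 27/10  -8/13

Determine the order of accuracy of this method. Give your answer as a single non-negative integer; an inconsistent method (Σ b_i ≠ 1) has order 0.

b = (27/10, -8/13)
c = (0, 4/7)
Σ b_i: 27/10·1 + (-8/13)·1 = 271/130 ≠ 1 ⇒ order 0.

0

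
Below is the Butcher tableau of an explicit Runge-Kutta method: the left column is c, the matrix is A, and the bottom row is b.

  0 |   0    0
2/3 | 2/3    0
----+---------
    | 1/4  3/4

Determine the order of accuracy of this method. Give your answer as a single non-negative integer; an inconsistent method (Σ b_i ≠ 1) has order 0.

b = (1/4, 3/4)
c = (0, 2/3)
Σ b_i: 1/4·1 + 3/4·1 = 1 ✓
b·c: 3/4·2/3 = 1/2 ✓; 2 stages ⇒ order 2.

2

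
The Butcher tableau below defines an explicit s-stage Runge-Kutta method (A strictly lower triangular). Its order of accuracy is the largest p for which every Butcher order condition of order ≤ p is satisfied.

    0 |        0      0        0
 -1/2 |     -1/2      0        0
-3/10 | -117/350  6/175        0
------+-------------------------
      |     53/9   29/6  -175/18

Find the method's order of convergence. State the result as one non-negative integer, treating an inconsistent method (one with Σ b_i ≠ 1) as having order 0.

b = (53/9, 29/6, -175/18)
c = (0, -1/2, -3/10)
Ac = (0, 0, -3/175)
Σ b_i: 53/9·1 + 29/6·1 + (-175/18)·1 = 1 ✓
b·c: 29/6·(-1/2) + (-175/18)·(-3/10) = 1/2 ✓
b·c²: 29/6·1/4 + (-175/18)·9/100 = 1/3 ✓
b·Ac: (-175/18)·(-3/175) = 1/6 ✓; 3 stages ⇒ order 3.

3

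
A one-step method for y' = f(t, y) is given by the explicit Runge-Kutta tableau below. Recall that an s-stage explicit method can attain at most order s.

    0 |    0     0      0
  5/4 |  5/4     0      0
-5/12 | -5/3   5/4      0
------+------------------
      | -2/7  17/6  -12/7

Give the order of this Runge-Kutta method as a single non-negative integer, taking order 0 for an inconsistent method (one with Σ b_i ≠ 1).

0

b = (-2/7, 17/6, -12/7)
c = (0, 5/4, -5/12)
Ac = (0, 0, 25/16)
Σ b_i: (-2/7)·1 + 17/6·1 + (-12/7)·1 = 5/6 ≠ 1 ⇒ order 0.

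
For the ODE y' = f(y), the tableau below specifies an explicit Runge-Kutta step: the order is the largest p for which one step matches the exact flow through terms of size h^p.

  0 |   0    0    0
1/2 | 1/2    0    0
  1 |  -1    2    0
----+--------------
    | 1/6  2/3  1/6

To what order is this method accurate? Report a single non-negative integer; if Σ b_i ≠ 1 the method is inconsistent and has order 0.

3

b = (1/6, 2/3, 1/6)
c = (0, 1/2, 1)
Ac = (0, 0, 1)
Σ b_i: 1/6·1 + 2/3·1 + 1/6·1 = 1 ✓
b·c: 2/3·1/2 + 1/6·1 = 1/2 ✓
b·c²: 2/3·1/4 + 1/6·1 = 1/3 ✓
b·Ac: 1/6·1 = 1/6 ✓; 3 stages ⇒ order 3.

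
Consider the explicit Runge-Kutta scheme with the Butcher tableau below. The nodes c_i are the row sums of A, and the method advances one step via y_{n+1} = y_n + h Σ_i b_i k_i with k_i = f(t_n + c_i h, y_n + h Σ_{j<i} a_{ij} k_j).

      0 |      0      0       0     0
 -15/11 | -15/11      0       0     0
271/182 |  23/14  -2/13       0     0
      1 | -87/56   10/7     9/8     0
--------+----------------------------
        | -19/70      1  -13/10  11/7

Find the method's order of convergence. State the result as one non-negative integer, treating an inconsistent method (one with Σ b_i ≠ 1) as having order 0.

1

b = (-19/70, 1, -13/10, 11/7)
c = (0, -15/11, 271/182, 1)
Ac = (0, 0, 30/143, -4371/16016)
Σ b_i: (-19/70)·1 + 1·1 + (-13/10)·1 + 11/7·1 = 1 ✓
b·c: 1·(-15/11) + (-13/10)·271/182 + 11/7·1 = -2661/1540 ≠ 1/2 ⇒ order 1.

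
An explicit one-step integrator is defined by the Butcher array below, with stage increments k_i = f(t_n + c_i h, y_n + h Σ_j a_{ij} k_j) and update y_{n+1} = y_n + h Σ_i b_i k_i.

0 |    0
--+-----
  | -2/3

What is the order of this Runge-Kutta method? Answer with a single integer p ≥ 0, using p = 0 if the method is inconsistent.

b = (-2/3)
c = (0)
Σ b_i: (-2/3)·1 = -2/3 ≠ 1 ⇒ order 0.

0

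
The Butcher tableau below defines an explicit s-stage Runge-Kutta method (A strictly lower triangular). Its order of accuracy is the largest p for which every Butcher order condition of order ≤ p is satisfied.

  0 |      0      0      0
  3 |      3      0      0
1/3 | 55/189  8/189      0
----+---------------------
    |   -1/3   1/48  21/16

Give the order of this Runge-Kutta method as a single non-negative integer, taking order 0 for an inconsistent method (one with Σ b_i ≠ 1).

3

b = (-1/3, 1/48, 21/16)
c = (0, 3, 1/3)
Ac = (0, 0, 8/63)
Σ b_i: (-1/3)·1 + 1/48·1 + 21/16·1 = 1 ✓
b·c: 1/48·3 + 21/16·1/3 = 1/2 ✓
b·c²: 1/48·9 + 21/16·1/9 = 1/3 ✓
b·Ac: 21/16·8/63 = 1/6 ✓; 3 stages ⇒ order 3.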